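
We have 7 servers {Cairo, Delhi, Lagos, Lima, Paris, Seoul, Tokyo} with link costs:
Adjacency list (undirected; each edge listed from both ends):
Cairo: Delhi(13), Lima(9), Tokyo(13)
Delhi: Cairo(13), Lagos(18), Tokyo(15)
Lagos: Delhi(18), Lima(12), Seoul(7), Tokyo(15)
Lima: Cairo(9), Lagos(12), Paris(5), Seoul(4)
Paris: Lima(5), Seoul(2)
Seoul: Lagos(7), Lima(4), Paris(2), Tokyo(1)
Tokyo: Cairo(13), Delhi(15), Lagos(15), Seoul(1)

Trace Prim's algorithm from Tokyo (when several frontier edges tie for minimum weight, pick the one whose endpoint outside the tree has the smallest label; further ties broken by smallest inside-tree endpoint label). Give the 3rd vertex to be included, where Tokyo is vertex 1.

Prim's algorithm from Tokyo:
Step 1: cheapest edge leaving the tree is Seoul-Tokyo (1); add Seoul.
Step 2: cheapest edge leaving the tree is Paris-Seoul (2); add Paris.
Step 3: cheapest edge leaving the tree is Lima-Seoul (4); add Lima.
Step 4: cheapest edge leaving the tree is Lagos-Seoul (7); add Lagos.
Step 5: cheapest edge leaving the tree is Cairo-Lima (9); add Cairo.
Step 6: cheapest edge leaving the tree is Cairo-Delhi (13); add Delhi.
Vertex order: Tokyo, Seoul, Paris, Lima, Lagos, Cairo, Delhi. The 3rd vertex is Paris.

Paris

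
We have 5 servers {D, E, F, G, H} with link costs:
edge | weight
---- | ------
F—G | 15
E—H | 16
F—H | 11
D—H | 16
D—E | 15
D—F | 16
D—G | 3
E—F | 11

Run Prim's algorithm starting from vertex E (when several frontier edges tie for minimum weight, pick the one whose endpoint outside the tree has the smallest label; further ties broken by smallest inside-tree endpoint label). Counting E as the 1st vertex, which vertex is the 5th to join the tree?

Prim, starting at E.
Step 1: cheapest edge leaving the tree is E—F (11); add F.
Step 2: cheapest edge leaving the tree is F—H (11); add H.
Step 3: cheapest edge leaving the tree is D—E (15); add D.
Step 4: cheapest edge leaving the tree is D—G (3); add G.
Vertex order: E, F, H, D, G. The 5th vertex is G.

G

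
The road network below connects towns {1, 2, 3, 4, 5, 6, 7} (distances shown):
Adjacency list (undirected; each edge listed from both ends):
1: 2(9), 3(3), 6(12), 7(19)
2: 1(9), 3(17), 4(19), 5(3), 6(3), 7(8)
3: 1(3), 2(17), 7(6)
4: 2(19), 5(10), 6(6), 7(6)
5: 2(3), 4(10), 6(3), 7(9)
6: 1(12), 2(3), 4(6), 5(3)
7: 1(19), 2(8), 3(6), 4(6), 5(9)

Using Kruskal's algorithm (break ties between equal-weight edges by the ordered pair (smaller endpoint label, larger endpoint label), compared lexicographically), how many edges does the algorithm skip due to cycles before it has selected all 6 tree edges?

Kruskal: consider edges lightest-first.
1—3 (3): add — endpoints in different components.
2—5 (3): add — endpoints in different components.
2—6 (3): add — endpoints in different components.
5—6 (3): skip — 5 and 6 already connected.
3—7 (6): add — endpoints in different components.
4—6 (6): add — endpoints in different components.
4—7 (6): add — endpoints in different components.
Edges rejected before the tree was complete: 1.

1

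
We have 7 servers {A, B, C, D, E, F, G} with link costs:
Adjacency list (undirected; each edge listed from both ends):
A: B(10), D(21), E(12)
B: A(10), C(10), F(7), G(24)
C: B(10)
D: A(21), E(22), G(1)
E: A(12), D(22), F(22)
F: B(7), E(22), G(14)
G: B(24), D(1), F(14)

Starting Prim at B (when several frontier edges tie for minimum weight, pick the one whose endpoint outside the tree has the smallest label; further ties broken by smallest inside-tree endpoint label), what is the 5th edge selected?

F-G

Grow the tree from B using Prim:
Step 1: frontier [B F 7, A B 10, B C 10, B G 24] → take B F (7); add F.
Step 2: frontier [A B 10, B C 10, B G 24, F G 14, E F 22] → take A B (10); add A.
Step 3: frontier [A E 12, A D 21, B C 10, B G 24, F G 14, E F 22] → take B C (10); add C.
Step 4: frontier [A E 12, A D 21, B G 24, F G 14, E F 22] → take A E (12); add E.
Step 5: frontier [A D 21, B G 24, D E 22, F G 14] → take F G (14); add G.
Step 6: frontier [A D 21, D E 22, D G 1] → take D G (1); add D.
The 5th edge added is F G.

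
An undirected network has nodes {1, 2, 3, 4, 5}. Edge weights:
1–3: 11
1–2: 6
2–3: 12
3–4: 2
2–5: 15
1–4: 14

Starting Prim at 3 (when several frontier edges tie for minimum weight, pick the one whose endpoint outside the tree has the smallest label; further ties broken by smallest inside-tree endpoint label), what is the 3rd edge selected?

Grow the tree from 3 using Prim:
Step 1: cheapest edge leaving the tree is 3–4 (2); add 4.
Step 2: cheapest edge leaving the tree is 1–3 (11); add 1.
Step 3: cheapest edge leaving the tree is 1–2 (6); add 2.
Step 4: cheapest edge leaving the tree is 2–5 (15); add 5.
The 3rd edge added is 1–2.

1-2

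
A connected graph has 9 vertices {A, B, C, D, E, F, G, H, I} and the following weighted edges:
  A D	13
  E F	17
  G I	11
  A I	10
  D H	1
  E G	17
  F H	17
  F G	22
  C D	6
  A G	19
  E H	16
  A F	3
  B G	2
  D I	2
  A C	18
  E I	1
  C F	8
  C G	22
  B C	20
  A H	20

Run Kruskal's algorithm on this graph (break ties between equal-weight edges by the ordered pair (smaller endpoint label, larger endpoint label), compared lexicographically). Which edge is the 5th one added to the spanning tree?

Kruskal: consider edges lightest-first.
D H (1): add — endpoints in different components.
E I (1): add — endpoints in different components.
B G (2): add — endpoints in different components.
D I (2): add — endpoints in different components.
A F (3): add — endpoints in different components.
C D (6): add — endpoints in different components.
C F (8): add — endpoints in different components.
A I (10): skip — A and I already connected.
G I (11): add — endpoints in different components.
The 5th edge added is A F.

A-F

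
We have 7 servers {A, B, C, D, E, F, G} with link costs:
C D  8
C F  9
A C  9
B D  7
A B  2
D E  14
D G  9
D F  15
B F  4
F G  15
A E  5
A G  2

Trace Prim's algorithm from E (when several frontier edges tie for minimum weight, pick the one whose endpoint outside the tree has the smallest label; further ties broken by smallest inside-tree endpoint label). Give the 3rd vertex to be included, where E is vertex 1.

Prim's algorithm from E:
Step 1: frontier [A E 5, D E 14] → take A E (5); add A.
Step 2: frontier [A B 2, A G 2, A C 9, D E 14] → take A B (2); add B.
Step 3: frontier [A G 2, A C 9, B F 4, B D 7, D E 14] → take A G (2); add G.
Step 4: frontier [A C 9, B F 4, B D 7, D E 14, D G 9, F G 15] → take B F (4); add F.
Step 5: frontier [A C 9, B D 7, D E 14, C F 9, D F 15, D G 9] → take B D (7); add D.
Step 6: frontier [A C 9, C D 8, C F 9] → take C D (8); add C.
Vertex order: E, A, B, G, F, D, C. The 3rd vertex is B.

B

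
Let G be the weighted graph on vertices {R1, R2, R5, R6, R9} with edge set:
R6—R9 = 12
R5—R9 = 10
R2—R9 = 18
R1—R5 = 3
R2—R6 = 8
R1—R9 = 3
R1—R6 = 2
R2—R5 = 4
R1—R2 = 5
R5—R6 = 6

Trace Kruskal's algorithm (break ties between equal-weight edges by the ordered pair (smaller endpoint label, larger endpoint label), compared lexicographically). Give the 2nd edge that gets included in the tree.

R1-R5

Kruskal's algorithm — process edges by increasing weight (ties by edge label):
R1—R6 (2): add — endpoints in different components.
R1—R5 (3): add — endpoints in different components.
R1—R9 (3): add — endpoints in different components.
R2—R5 (4): add — endpoints in different components.
The 2nd edge added is R1—R5.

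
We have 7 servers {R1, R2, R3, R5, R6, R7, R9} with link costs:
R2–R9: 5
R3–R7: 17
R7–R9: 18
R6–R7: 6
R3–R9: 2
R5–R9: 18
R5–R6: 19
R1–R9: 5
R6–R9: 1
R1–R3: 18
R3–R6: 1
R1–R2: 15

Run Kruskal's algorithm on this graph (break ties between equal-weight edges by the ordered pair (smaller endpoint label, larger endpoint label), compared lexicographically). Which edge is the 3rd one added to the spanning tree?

Kruskal: consider edges lightest-first.
R3–R6 (1): add. Components now {R2} {R7} {R5} {R3,R6} {R9} {R1}
R6–R9 (1): add. Components now {R2} {R7} {R5} {R3,R6,R9} {R1}
R3–R9 (2): skip — R3 and R9 already connected.
R1–R9 (5): add. Components now {R2} {R7} {R5} {R1,R3,R6,R9}
R2–R9 (5): add. Components now {R1,R2,R3,R6,R9} {R7} {R5}
R6–R7 (6): add. Components now {R1,R2,R3,R6,R7,R9} {R5}
R1–R2 (15): skip — R2 and R1 already connected.
R3–R7 (17): skip — R7 and R3 already connected.
R1–R3 (18): skip — R3 and R1 already connected.
R5–R9 (18): add. Components now {R1,R2,R3,R5,R6,R7,R9}
The 3rd edge added is R1–R9.

R1-R9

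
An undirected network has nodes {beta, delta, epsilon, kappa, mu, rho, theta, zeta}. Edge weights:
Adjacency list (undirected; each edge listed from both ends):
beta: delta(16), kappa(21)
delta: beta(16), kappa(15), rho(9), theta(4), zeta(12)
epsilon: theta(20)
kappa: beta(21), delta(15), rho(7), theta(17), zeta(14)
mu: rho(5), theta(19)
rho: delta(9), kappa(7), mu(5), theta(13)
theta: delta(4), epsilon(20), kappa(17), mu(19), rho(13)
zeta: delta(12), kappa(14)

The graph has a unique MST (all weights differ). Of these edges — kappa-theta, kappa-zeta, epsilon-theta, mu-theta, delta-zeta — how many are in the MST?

Kruskal: consider edges lightest-first.
delta-theta (4): add — endpoints in different components.
mu-rho (5): add — endpoints in different components.
kappa-rho (7): add — endpoints in different components.
delta-rho (9): add — endpoints in different components.
delta-zeta (12): add — endpoints in different components.
rho-theta (13): skip — theta and rho already connected.
kappa-zeta (14): skip — zeta and kappa already connected.
delta-kappa (15): skip — delta and kappa already connected.
beta-delta (16): add — endpoints in different components.
kappa-theta (17): skip — theta and kappa already connected.
mu-theta (19): skip — theta and mu already connected.
epsilon-theta (20): add — endpoints in different components.
MST edge set: {delta-theta, mu-rho, kappa-rho, delta-rho, delta-zeta, beta-delta, epsilon-theta}.
Of the listed edges, {epsilon-theta, delta-zeta} are in the MST → 2.

2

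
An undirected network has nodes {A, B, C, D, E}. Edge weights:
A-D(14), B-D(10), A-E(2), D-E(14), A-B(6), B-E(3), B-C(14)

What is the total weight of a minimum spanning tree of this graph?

Sort edges by weight, then run Kruskal:
A-E (2): add — endpoints in different components.
B-E (3): add — endpoints in different components.
A-B (6): skip — A and B already connected.
B-D (10): add — endpoints in different components.
A-D (14): skip — A and D already connected.
B-C (14): add — endpoints in different components.
MST edges: A-E, B-E, B-D, B-C; total weight 2+3+10+14 = 29.

29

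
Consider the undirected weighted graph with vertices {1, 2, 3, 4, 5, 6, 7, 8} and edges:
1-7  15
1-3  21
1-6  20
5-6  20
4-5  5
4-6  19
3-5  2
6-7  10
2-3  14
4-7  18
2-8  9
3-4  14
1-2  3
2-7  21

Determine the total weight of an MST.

Kruskal's algorithm — process edges by increasing weight (ties by edge label):
3-5 (2): add — endpoints in different components.
1-2 (3): add — endpoints in different components.
4-5 (5): add — endpoints in different components.
2-8 (9): add — endpoints in different components.
6-7 (10): add — endpoints in different components.
2-3 (14): add — endpoints in different components.
3-4 (14): skip — 3 and 4 already connected.
1-7 (15): add — endpoints in different components.
MST edges: 3-5, 1-2, 4-5, 2-8, 6-7, 2-3, 1-7; total weight 2+3+5+9+10+14+15 = 58.

58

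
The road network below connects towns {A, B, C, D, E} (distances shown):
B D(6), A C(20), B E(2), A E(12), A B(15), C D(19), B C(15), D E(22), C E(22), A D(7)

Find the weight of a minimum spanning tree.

30

Kruskal: consider edges lightest-first.
B E (2): add. Components now {A} {B,E} {C} {D}
B D (6): add. Components now {A} {B,D,E} {C}
A D (7): add. Components now {A,B,D,E} {C}
A E (12): skip — A and E already connected.
A B (15): skip — A and B already connected.
B C (15): add. Components now {A,B,C,D,E}
MST edges: B E, B D, A D, B C; total weight 2+6+7+15 = 30.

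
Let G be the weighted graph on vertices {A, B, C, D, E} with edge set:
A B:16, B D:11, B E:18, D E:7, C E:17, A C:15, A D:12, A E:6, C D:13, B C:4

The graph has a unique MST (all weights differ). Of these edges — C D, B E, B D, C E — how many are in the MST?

Sort edges by weight, then run Kruskal:
B C (4): add. Components now {A} {B,C} {D} {E}
A E (6): add. Components now {A,E} {B,C} {D}
D E (7): add. Components now {A,D,E} {B,C}
B D (11): add. Components now {A,B,C,D,E}
MST edge set: {B C, A E, D E, B D}.
Of the listed edges, {B D} are in the MST → 1.

1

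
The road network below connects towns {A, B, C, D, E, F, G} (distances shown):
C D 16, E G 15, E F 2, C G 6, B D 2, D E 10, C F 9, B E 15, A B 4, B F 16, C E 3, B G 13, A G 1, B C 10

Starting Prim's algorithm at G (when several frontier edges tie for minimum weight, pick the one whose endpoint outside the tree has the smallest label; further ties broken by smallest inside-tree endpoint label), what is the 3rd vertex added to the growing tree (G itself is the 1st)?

Prim, starting at G.
Step 1: frontier [A G 1, C G 6, B G 13, E G 15] → take A G (1); add A.
Step 2: frontier [A B 4, C G 6, B G 13, E G 15] → take A B (4); add B.
Step 3: frontier [B D 2, B C 10, B E 15, B F 16, C G 6, E G 15] → take B D (2); add D.
Step 4: frontier [B C 10, B E 15, B F 16, D E 10, C D 16, C G 6, E G 15] → take C G (6); add C.
Step 5: frontier [B E 15, B F 16, C E 3, C F 9, D E 10, E G 15] → take C E (3); add E.
Step 6: frontier [B F 16, C F 9, E F 2] → take E F (2); add F.
Vertex order: G, A, B, D, C, E, F. The 3rd vertex is B.

B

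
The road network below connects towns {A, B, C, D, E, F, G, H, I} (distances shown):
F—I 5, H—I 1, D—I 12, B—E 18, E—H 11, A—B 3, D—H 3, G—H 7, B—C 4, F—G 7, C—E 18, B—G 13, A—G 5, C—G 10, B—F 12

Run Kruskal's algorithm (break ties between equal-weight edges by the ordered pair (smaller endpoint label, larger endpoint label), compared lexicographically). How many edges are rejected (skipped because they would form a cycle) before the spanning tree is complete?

Kruskal: consider edges lightest-first.
H—I (1): add — endpoints in different components.
A—B (3): add — endpoints in different components.
D—H (3): add — endpoints in different components.
B—C (4): add — endpoints in different components.
A—G (5): add — endpoints in different components.
F—I (5): add — endpoints in different components.
F—G (7): add — endpoints in different components.
G—H (7): skip — G and H already connected.
C—G (10): skip — C and G already connected.
E—H (11): add — endpoints in different components.
Edges rejected before the tree was complete: 2.

2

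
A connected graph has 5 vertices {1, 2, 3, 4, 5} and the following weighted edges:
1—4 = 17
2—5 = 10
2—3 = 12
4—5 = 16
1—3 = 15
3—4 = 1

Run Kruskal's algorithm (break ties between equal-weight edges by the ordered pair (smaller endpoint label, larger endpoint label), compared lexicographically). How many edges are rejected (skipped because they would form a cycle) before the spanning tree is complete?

0

Kruskal's algorithm — process edges by increasing weight (ties by edge label):
3—4 (1): add. Components now {1} {2} {3,4} {5}
2—5 (10): add. Components now {1} {2,5} {3,4}
2—3 (12): add. Components now {1} {2,3,4,5}
1—3 (15): add. Components now {1,2,3,4,5}
Edges rejected before the tree was complete: 0.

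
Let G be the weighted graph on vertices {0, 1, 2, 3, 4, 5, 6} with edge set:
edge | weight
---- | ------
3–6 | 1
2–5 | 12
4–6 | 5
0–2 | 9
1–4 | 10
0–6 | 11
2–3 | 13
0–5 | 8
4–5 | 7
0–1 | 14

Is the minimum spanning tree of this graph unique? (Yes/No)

Yes

Sort edges by weight, then run Kruskal:
3–6 (1): add. Components now {0} {1} {2} {3,6} {4} {5}
4–6 (5): add. Components now {0} {1} {2} {3,4,6} {5}
4–5 (7): add. Components now {0} {1} {2} {3,4,5,6}
0–5 (8): add. Components now {0,3,4,5,6} {1} {2}
0–2 (9): add. Components now {0,2,3,4,5,6} {1}
1–4 (10): add. Components now {0,1,2,3,4,5,6}
Every non-tree edge has weight strictly greater than the heaviest edge on the tree path between its endpoints, so the MST is unique.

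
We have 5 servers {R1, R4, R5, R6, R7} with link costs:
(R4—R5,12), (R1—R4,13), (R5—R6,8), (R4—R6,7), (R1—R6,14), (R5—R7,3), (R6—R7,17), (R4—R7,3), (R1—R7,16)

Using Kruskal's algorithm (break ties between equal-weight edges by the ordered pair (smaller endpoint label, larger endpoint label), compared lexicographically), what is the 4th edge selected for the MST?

Kruskal: consider edges lightest-first.
R4—R7 (3): add. Components now {R6} {R1} {R5} {R4,R7}
R5—R7 (3): add. Components now {R6} {R1} {R4,R5,R7}
R4—R6 (7): add. Components now {R4,R5,R6,R7} {R1}
R5—R6 (8): skip — R6 and R5 already connected.
R4—R5 (12): skip — R5 and R4 already connected.
R1—R4 (13): add. Components now {R1,R4,R5,R6,R7}
The 4th edge added is R1—R4.

R1-R4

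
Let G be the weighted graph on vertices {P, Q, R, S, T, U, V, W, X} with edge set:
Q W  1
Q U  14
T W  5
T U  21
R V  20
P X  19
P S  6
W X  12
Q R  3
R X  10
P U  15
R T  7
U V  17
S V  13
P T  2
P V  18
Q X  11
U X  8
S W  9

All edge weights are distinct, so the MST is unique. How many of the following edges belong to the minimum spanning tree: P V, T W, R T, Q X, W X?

1

Sort edges by weight, then run Kruskal:
Q W (1): add — endpoints in different components.
P T (2): add — endpoints in different components.
Q R (3): add — endpoints in different components.
T W (5): add — endpoints in different components.
P S (6): add — endpoints in different components.
R T (7): skip — T and R already connected.
U X (8): add — endpoints in different components.
S W (9): skip — W and S already connected.
R X (10): add — endpoints in different components.
Q X (11): skip — X and Q already connected.
W X (12): skip — W and X already connected.
S V (13): add — endpoints in different components.
MST edge set: {Q W, P T, Q R, T W, P S, U X, R X, S V}.
Of the listed edges, {T W} are in the MST → 1.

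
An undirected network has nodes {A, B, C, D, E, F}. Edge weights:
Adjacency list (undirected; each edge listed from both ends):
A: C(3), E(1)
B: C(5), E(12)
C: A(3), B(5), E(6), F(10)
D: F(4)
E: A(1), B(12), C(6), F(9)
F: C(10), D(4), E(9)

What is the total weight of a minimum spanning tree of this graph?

22

Kruskal's algorithm — process edges by increasing weight (ties by edge label):
A–E (1): add — endpoints in different components.
A–C (3): add — endpoints in different components.
D–F (4): add — endpoints in different components.
B–C (5): add — endpoints in different components.
C–E (6): skip — C and E already connected.
E–F (9): add — endpoints in different components.
MST edges: A–E, A–C, D–F, B–C, E–F; total weight 1+3+4+5+9 = 22.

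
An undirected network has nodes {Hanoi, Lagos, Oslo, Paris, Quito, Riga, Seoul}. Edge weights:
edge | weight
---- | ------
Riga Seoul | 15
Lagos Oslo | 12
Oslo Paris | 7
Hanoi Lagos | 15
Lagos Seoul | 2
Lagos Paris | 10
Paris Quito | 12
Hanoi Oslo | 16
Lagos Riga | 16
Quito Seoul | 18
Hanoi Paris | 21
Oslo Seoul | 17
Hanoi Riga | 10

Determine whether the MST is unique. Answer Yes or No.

No

Kruskal's algorithm — process edges by increasing weight (ties by edge label):
Lagos Seoul (2): add. Components now {Hanoi} {Lagos,Seoul} {Paris} {Riga} {Oslo} {Quito}
Oslo Paris (7): add. Components now {Hanoi} {Lagos,Seoul} {Oslo,Paris} {Riga} {Quito}
Hanoi Riga (10): add. Components now {Hanoi,Riga} {Lagos,Seoul} {Oslo,Paris} {Quito}
Lagos Paris (10): add. Components now {Hanoi,Riga} {Lagos,Oslo,Paris,Seoul} {Quito}
Lagos Oslo (12): skip — Lagos and Oslo already connected.
Paris Quito (12): add. Components now {Hanoi,Riga} {Lagos,Oslo,Paris,Quito,Seoul}
Hanoi Lagos (15): add. Components now {Hanoi,Lagos,Oslo,Paris,Quito,Riga,Seoul}
Non-tree edge Riga Seoul has weight 15, equal to the heaviest edge on its tree cycle — swapping gives another MST of the same weight. Not unique.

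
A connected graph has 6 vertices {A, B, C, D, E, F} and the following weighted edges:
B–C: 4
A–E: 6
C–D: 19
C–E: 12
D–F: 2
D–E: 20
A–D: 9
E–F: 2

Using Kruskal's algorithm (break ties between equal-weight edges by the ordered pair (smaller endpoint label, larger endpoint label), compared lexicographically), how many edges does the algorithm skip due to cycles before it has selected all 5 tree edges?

Kruskal's algorithm — process edges by increasing weight (ties by edge label):
D–F (2): add. Components now {A} {B} {C} {D,F} {E}
E–F (2): add. Components now {A} {B} {C} {D,E,F}
B–C (4): add. Components now {A} {B,C} {D,E,F}
A–E (6): add. Components now {A,D,E,F} {B,C}
A–D (9): skip — A and D already connected.
C–E (12): add. Components now {A,B,C,D,E,F}
Edges rejected before the tree was complete: 1.

1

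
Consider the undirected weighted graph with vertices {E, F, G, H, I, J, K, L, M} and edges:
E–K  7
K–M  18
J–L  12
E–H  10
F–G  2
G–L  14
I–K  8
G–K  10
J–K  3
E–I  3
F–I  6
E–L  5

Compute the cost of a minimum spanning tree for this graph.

54

Sort edges by weight, then run Kruskal:
F–G (2): add — endpoints in different components.
E–I (3): add — endpoints in different components.
J–K (3): add — endpoints in different components.
E–L (5): add — endpoints in different components.
F–I (6): add — endpoints in different components.
E–K (7): add — endpoints in different components.
I–K (8): skip — I and K already connected.
E–H (10): add — endpoints in different components.
G–K (10): skip — G and K already connected.
J–L (12): skip — J and L already connected.
G–L (14): skip — G and L already connected.
K–M (18): add — endpoints in different components.
MST edges: F–G, E–I, J–K, E–L, F–I, E–K, E–H, K–M; total weight 2+3+3+5+6+7+10+18 = 54.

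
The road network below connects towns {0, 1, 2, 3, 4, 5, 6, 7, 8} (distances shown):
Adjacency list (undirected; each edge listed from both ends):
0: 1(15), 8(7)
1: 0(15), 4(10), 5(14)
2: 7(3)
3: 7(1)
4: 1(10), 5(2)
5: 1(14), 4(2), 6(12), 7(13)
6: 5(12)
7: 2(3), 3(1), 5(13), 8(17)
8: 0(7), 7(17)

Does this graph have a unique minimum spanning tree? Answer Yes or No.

Sort edges by weight, then run Kruskal:
3–7 (1): add — endpoints in different components.
4–5 (2): add — endpoints in different components.
2–7 (3): add — endpoints in different components.
0–8 (7): add — endpoints in different components.
1–4 (10): add — endpoints in different components.
5–6 (12): add — endpoints in different components.
5–7 (13): add — endpoints in different components.
1–5 (14): skip — 1 and 5 already connected.
0–1 (15): add — endpoints in different components.
Every non-tree edge has weight strictly greater than the heaviest edge on the tree path between its endpoints, so the MST is unique.

Yes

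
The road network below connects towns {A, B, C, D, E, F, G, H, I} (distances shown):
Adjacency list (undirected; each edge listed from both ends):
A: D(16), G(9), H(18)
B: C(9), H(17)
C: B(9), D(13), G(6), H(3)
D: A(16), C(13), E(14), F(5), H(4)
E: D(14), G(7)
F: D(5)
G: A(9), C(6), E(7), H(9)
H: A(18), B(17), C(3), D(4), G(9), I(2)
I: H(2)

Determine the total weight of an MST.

Sort edges by weight, then run Kruskal:
H I (2): add — endpoints in different components.
C H (3): add — endpoints in different components.
D H (4): add — endpoints in different components.
D F (5): add — endpoints in different components.
C G (6): add — endpoints in different components.
E G (7): add — endpoints in different components.
A G (9): add — endpoints in different components.
B C (9): add — endpoints in different components.
MST edges: H I, C H, D H, D F, C G, E G, A G, B C; total weight 2+3+4+5+6+7+9+9 = 45.

45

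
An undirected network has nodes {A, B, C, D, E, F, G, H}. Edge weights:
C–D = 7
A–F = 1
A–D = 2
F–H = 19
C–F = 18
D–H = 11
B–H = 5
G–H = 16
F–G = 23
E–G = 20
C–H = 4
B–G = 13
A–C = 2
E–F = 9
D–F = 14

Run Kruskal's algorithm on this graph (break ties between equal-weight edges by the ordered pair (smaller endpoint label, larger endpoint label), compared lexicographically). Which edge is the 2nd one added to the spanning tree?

A-C

Sort edges by weight, then run Kruskal:
A–F (1): add — endpoints in different components.
A–C (2): add — endpoints in different components.
A–D (2): add — endpoints in different components.
C–H (4): add — endpoints in different components.
B–H (5): add — endpoints in different components.
C–D (7): skip — C and D already connected.
E–F (9): add — endpoints in different components.
D–H (11): skip — D and H already connected.
B–G (13): add — endpoints in different components.
The 2nd edge added is A–C.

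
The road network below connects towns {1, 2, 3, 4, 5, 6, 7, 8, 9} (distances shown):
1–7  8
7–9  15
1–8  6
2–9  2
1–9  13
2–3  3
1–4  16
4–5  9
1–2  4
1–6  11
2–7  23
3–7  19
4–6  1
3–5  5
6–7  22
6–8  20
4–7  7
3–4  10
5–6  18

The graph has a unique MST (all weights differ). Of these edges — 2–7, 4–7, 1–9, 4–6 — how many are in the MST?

Kruskal: consider edges lightest-first.
4–6 (1): add — endpoints in different components.
2–9 (2): add — endpoints in different components.
2–3 (3): add — endpoints in different components.
1–2 (4): add — endpoints in different components.
3–5 (5): add — endpoints in different components.
1–8 (6): add — endpoints in different components.
4–7 (7): add — endpoints in different components.
1–7 (8): add — endpoints in different components.
MST edge set: {4–6, 2–9, 2–3, 1–2, 3–5, 1–8, 4–7, 1–7}.
Of the listed edges, {4–7, 4–6} are in the MST → 2.

2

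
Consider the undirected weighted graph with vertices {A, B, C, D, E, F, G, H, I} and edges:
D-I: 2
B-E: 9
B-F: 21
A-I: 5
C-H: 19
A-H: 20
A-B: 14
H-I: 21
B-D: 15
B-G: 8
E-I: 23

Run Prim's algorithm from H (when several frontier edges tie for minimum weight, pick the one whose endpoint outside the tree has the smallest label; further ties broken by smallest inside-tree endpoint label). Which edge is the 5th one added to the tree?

A-B

Prim, starting at H.
Step 1: cheapest edge leaving the tree is C-H (19); add C.
Step 2: cheapest edge leaving the tree is A-H (20); add A.
Step 3: cheapest edge leaving the tree is A-I (5); add I.
Step 4: cheapest edge leaving the tree is D-I (2); add D.
Step 5: cheapest edge leaving the tree is A-B (14); add B.
Step 6: cheapest edge leaving the tree is B-G (8); add G.
Step 7: cheapest edge leaving the tree is B-E (9); add E.
Step 8: cheapest edge leaving the tree is B-F (21); add F.
The 5th edge added is A-B.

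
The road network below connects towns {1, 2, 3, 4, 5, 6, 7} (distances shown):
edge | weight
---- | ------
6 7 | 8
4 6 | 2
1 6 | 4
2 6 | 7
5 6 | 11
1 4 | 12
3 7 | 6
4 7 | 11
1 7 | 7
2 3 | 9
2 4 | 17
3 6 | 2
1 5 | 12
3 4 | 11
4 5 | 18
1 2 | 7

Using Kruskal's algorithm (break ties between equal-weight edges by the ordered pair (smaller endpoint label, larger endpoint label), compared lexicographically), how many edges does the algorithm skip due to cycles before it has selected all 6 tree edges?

Kruskal's algorithm — process edges by increasing weight (ties by edge label):
3 6 (2): add — endpoints in different components.
4 6 (2): add — endpoints in different components.
1 6 (4): add — endpoints in different components.
3 7 (6): add — endpoints in different components.
1 2 (7): add — endpoints in different components.
1 7 (7): skip — 1 and 7 already connected.
2 6 (7): skip — 2 and 6 already connected.
6 7 (8): skip — 6 and 7 already connected.
2 3 (9): skip — 2 and 3 already connected.
3 4 (11): skip — 3 and 4 already connected.
4 7 (11): skip — 4 and 7 already connected.
5 6 (11): add — endpoints in different components.
Edges rejected before the tree was complete: 6.

6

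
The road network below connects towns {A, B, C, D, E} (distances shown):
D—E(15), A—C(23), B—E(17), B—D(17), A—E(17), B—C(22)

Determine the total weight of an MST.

71

Kruskal: consider edges lightest-first.
D—E (15): add. Components now {A} {B} {C} {D,E}
A—E (17): add. Components now {A,D,E} {B} {C}
B—D (17): add. Components now {A,B,D,E} {C}
B—E (17): skip — B and E already connected.
B—C (22): add. Components now {A,B,C,D,E}
MST edges: D—E, A—E, B—D, B—C; total weight 15+17+17+22 = 71.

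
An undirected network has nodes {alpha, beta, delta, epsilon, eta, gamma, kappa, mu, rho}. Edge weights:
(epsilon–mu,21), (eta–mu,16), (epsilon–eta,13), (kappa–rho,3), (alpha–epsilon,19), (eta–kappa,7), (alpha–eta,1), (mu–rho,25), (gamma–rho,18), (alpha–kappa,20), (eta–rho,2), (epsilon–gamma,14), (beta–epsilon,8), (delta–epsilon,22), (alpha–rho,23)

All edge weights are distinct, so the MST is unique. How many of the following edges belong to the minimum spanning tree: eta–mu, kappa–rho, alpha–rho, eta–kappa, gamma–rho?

2

Kruskal: consider edges lightest-first.
alpha–eta (1): add — endpoints in different components.
eta–rho (2): add — endpoints in different components.
kappa–rho (3): add — endpoints in different components.
eta–kappa (7): skip — eta and kappa already connected.
beta–epsilon (8): add — endpoints in different components.
epsilon–eta (13): add — endpoints in different components.
epsilon–gamma (14): add — endpoints in different components.
eta–mu (16): add — endpoints in different components.
gamma–rho (18): skip — rho and gamma already connected.
alpha–epsilon (19): skip — epsilon and alpha already connected.
alpha–kappa (20): skip — kappa and alpha already connected.
epsilon–mu (21): skip — epsilon and mu already connected.
delta–epsilon (22): add — endpoints in different components.
MST edge set: {alpha–eta, eta–rho, kappa–rho, beta–epsilon, epsilon–eta, epsilon–gamma, eta–mu, delta–epsilon}.
Of the listed edges, {eta–mu, kappa–rho} are in the MST → 2.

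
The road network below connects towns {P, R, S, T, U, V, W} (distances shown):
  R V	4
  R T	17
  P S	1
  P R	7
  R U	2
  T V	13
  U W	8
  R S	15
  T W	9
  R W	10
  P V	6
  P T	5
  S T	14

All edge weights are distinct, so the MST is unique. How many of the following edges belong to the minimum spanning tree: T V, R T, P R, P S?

1

Kruskal's algorithm — process edges by increasing weight (ties by edge label):
P S (1): add. Components now {R} {P,S} {T} {V} {U} {W}
R U (2): add. Components now {R,U} {P,S} {T} {V} {W}
R V (4): add. Components now {R,U,V} {P,S} {T} {W}
P T (5): add. Components now {R,U,V} {P,S,T} {W}
P V (6): add. Components now {P,R,S,T,U,V} {W}
P R (7): skip — R and P already connected.
U W (8): add. Components now {P,R,S,T,U,V,W}
MST edge set: {P S, R U, R V, P T, P V, U W}.
Of the listed edges, {P S} are in the MST → 1.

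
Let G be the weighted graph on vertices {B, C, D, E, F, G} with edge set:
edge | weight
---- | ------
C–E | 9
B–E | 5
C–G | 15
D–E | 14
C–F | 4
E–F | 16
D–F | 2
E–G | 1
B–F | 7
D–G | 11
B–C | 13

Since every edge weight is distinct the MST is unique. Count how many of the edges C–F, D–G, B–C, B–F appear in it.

Sort edges by weight, then run Kruskal:
E–G (1): add. Components now {B} {C} {D} {E,G} {F}
D–F (2): add. Components now {B} {C} {D,F} {E,G}
C–F (4): add. Components now {B} {C,D,F} {E,G}
B–E (5): add. Components now {B,E,G} {C,D,F}
B–F (7): add. Components now {B,C,D,E,F,G}
MST edge set: {E–G, D–F, C–F, B–E, B–F}.
Of the listed edges, {C–F, B–F} are in the MST → 2.

2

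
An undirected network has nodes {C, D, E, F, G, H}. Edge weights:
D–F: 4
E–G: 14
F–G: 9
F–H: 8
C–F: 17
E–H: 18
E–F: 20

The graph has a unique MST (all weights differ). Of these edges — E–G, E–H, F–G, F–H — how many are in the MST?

Sort edges by weight, then run Kruskal:
D–F (4): add. Components now {C} {D,F} {E} {G} {H}
F–H (8): add. Components now {C} {D,F,H} {E} {G}
F–G (9): add. Components now {C} {D,F,G,H} {E}
E–G (14): add. Components now {C} {D,E,F,G,H}
C–F (17): add. Components now {C,D,E,F,G,H}
MST edge set: {D–F, F–H, F–G, E–G, C–F}.
Of the listed edges, {E–G, F–G, F–H} are in the MST → 3.

3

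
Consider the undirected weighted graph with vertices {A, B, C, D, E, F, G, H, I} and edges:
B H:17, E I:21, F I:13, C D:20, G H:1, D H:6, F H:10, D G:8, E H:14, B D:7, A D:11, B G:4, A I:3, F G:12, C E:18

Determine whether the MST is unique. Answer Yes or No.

Kruskal: consider edges lightest-first.
G H (1): add — endpoints in different components.
A I (3): add — endpoints in different components.
B G (4): add — endpoints in different components.
D H (6): add — endpoints in different components.
B D (7): skip — B and D already connected.
D G (8): skip — D and G already connected.
F H (10): add — endpoints in different components.
A D (11): add — endpoints in different components.
F G (12): skip — F and G already connected.
F I (13): skip — F and I already connected.
E H (14): add — endpoints in different components.
B H (17): skip — B and H already connected.
C E (18): add — endpoints in different components.
Every non-tree edge has weight strictly greater than the heaviest edge on the tree path between its endpoints, so the MST is unique.

Yes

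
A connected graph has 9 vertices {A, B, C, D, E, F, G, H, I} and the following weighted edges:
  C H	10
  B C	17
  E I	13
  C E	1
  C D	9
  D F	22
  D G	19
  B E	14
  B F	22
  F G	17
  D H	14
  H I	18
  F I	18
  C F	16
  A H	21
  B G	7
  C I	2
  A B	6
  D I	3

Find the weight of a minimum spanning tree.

Kruskal's algorithm — process edges by increasing weight (ties by edge label):
C E (1): add — endpoints in different components.
C I (2): add — endpoints in different components.
D I (3): add — endpoints in different components.
A B (6): add — endpoints in different components.
B G (7): add — endpoints in different components.
C D (9): skip — C and D already connected.
C H (10): add — endpoints in different components.
E I (13): skip — E and I already connected.
B E (14): add — endpoints in different components.
D H (14): skip — D and H already connected.
C F (16): add — endpoints in different components.
MST edges: C E, C I, D I, A B, B G, C H, B E, C F; total weight 1+2+3+6+7+10+14+16 = 59.

59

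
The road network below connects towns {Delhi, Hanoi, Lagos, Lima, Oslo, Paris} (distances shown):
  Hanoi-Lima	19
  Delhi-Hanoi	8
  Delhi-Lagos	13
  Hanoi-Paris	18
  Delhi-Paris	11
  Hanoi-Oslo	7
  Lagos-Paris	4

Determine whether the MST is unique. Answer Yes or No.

Kruskal's algorithm — process edges by increasing weight (ties by edge label):
Lagos-Paris (4): add — endpoints in different components.
Hanoi-Oslo (7): add — endpoints in different components.
Delhi-Hanoi (8): add — endpoints in different components.
Delhi-Paris (11): add — endpoints in different components.
Delhi-Lagos (13): skip — Lagos and Delhi already connected.
Hanoi-Paris (18): skip — Paris and Hanoi already connected.
Hanoi-Lima (19): add — endpoints in different components.
Every non-tree edge has weight strictly greater than the heaviest edge on the tree path between its endpoints, so the MST is unique.

Yes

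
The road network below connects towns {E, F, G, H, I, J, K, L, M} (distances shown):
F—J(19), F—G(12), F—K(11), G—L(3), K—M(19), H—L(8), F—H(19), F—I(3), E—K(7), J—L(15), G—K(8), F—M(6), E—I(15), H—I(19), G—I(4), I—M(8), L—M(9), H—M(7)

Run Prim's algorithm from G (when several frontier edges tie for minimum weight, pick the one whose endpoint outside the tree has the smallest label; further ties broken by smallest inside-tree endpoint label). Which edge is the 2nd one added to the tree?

G-I

Prim, starting at G.
Step 1: cheapest edge leaving the tree is G—L (3); add L.
Step 2: cheapest edge leaving the tree is G—I (4); add I.
Step 3: cheapest edge leaving the tree is F—I (3); add F.
Step 4: cheapest edge leaving the tree is F—M (6); add M.
Step 5: cheapest edge leaving the tree is H—M (7); add H.
Step 6: cheapest edge leaving the tree is G—K (8); add K.
Step 7: cheapest edge leaving the tree is E—K (7); add E.
Step 8: cheapest edge leaving the tree is J—L (15); add J.
The 2nd edge added is G—I.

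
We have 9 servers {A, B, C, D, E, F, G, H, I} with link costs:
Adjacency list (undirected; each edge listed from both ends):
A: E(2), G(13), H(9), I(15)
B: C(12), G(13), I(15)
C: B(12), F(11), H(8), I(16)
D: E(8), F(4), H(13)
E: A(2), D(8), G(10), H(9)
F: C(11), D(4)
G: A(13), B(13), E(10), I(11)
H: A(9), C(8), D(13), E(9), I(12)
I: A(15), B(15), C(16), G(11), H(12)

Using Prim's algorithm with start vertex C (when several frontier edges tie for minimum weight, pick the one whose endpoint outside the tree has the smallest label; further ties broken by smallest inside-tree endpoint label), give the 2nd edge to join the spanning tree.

A-H

Grow the tree from C using Prim:
Step 1: cheapest edge leaving the tree is C-H (8); add H.
Step 2: cheapest edge leaving the tree is A-H (9); add A.
Step 3: cheapest edge leaving the tree is A-E (2); add E.
Step 4: cheapest edge leaving the tree is D-E (8); add D.
Step 5: cheapest edge leaving the tree is D-F (4); add F.
Step 6: cheapest edge leaving the tree is E-G (10); add G.
Step 7: cheapest edge leaving the tree is G-I (11); add I.
Step 8: cheapest edge leaving the tree is B-C (12); add B.
The 2nd edge added is A-H.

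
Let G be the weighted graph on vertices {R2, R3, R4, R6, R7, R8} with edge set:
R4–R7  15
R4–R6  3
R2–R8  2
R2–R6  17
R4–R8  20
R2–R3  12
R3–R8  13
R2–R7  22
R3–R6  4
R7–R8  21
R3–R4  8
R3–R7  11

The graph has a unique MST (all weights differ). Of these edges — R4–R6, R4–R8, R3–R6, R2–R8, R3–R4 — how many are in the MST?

Sort edges by weight, then run Kruskal:
R2–R8 (2): add. Components now {R3} {R6} {R2,R8} {R4} {R7}
R4–R6 (3): add. Components now {R3} {R4,R6} {R2,R8} {R7}
R3–R6 (4): add. Components now {R3,R4,R6} {R2,R8} {R7}
R3–R4 (8): skip — R3 and R4 already connected.
R3–R7 (11): add. Components now {R3,R4,R6,R7} {R2,R8}
R2–R3 (12): add. Components now {R2,R3,R4,R6,R7,R8}
MST edge set: {R2–R8, R4–R6, R3–R6, R3–R7, R2–R3}.
Of the listed edges, {R4–R6, R3–R6, R2–R8} are in the MST → 3.

3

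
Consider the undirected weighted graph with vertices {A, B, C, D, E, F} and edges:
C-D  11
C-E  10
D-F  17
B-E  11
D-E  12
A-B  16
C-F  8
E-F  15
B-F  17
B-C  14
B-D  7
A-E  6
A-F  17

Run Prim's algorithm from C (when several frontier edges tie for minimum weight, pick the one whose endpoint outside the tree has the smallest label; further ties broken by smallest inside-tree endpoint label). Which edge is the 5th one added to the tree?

B-D

Prim, starting at C.
Step 1: cheapest edge leaving the tree is C-F (8); add F.
Step 2: cheapest edge leaving the tree is C-E (10); add E.
Step 3: cheapest edge leaving the tree is A-E (6); add A.
Step 4: cheapest edge leaving the tree is B-E (11); add B.
Step 5: cheapest edge leaving the tree is B-D (7); add D.
The 5th edge added is B-D.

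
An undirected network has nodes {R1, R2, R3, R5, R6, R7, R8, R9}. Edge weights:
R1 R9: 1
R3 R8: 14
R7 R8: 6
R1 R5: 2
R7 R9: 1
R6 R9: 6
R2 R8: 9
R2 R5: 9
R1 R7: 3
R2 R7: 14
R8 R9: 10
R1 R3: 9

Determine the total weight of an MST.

34

Grow the tree from R9 using Prim:
Step 1: cheapest edge leaving the tree is R1 R9 (1); add R1.
Step 2: cheapest edge leaving the tree is R7 R9 (1); add R7.
Step 3: cheapest edge leaving the tree is R1 R5 (2); add R5.
Step 4: cheapest edge leaving the tree is R6 R9 (6); add R6.
Step 5: cheapest edge leaving the tree is R7 R8 (6); add R8.
Step 6: cheapest edge leaving the tree is R2 R5 (9); add R2.
Step 7: cheapest edge leaving the tree is R1 R3 (9); add R3.
MST edges: R1 R9, R7 R9, R1 R5, R6 R9, R7 R8, R2 R5, R1 R3; total weight 1+1+2+6+6+9+9 = 34.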